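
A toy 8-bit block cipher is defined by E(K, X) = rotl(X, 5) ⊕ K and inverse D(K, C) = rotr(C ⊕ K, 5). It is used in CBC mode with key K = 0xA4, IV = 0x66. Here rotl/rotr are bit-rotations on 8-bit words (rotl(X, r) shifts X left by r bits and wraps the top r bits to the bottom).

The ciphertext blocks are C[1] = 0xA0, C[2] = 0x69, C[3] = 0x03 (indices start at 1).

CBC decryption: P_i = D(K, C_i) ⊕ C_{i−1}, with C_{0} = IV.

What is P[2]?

P[2]: D(K, 0x69) = 0x6E; 0x6E ⊕ 0xA0 = 0xCE.

P[2] = 0xCE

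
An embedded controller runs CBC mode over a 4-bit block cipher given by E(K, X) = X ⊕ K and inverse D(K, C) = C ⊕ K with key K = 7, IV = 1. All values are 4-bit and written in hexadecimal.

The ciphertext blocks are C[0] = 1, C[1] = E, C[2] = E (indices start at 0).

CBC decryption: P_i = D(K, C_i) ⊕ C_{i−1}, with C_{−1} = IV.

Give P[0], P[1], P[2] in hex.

P[0] = 7, P[1] = 8, P[2] = 7

P[0]: D(K, 1) = 6; 6 ⊕ 1 = 7.
P[1]: D(K, E) = 9; 9 ⊕ 1 = 8.
P[2]: D(K, E) = 9; 9 ⊕ E = 7.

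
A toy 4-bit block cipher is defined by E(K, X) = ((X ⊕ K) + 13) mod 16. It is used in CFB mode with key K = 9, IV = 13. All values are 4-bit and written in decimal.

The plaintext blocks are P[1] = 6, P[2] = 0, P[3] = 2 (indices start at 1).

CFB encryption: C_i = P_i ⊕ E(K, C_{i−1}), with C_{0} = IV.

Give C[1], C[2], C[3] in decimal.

C[1] = 7, C[2] = 11, C[3] = 13

C[1]: E(K, 13) = 1; 6 ⊕ 1 = 7.
C[2]: E(K, 7) = 11; 0 ⊕ 11 = 11.
C[3]: E(K, 11) = 15; 2 ⊕ 15 = 13.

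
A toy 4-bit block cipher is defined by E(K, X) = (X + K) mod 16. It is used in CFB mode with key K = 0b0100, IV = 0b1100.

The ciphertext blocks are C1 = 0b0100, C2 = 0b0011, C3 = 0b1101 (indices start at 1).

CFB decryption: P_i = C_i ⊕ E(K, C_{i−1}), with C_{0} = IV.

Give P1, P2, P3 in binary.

P1 = 0b0100, P2 = 0b1011, P3 = 0b1010

P1: E(K, 0b1100) = 0b0000; 0b0100 ⊕ 0b0000 = 0b0100.
P2: E(K, 0b0100) = 0b1000; 0b0011 ⊕ 0b1000 = 0b1011.
P3: E(K, 0b0011) = 0b0111; 0b1101 ⊕ 0b0111 = 0b1010.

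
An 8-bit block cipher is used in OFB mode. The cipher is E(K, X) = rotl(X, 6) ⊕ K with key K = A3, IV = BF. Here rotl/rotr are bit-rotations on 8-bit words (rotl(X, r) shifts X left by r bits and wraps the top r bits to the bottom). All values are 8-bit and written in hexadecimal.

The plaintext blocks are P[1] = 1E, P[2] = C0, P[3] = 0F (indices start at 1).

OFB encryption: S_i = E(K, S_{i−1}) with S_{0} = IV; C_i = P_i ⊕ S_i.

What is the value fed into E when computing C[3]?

C[1]: S = E(K, BF) = 4C; 1E ⊕ 4C = 52.
C[2]: S = E(K, 4C) = B0; C0 ⊕ B0 = 70.
C[3]: S = E(K, B0) = 8F; 0F ⊕ 8F = 80.
So the input to E for block [3] is B0.

B0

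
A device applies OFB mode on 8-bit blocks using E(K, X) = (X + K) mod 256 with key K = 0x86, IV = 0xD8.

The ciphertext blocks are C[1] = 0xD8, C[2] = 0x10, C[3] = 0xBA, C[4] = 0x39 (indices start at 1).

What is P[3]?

P[3] = 0xD0

OFB decryption: S_i = E(K, S_{i−1}) with S_{0} = IV; P_i = C_i ⊕ S_i.
P[1]: S = E(K, 0xD8) = 0x5E; 0xD8 ⊕ 0x5E = 0x86.
P[2]: S = E(K, 0x5E) = 0xE4; 0x10 ⊕ 0xE4 = 0xF4.
P[3]: S = E(K, 0xE4) = 0x6A; 0xBA ⊕ 0x6A = 0xD0.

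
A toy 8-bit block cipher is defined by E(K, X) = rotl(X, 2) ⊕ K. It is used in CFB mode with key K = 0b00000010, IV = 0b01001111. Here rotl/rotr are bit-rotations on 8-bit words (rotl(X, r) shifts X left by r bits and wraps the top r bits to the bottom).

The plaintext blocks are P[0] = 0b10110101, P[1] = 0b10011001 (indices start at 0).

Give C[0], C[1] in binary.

CFB encryption: C_i = P_i ⊕ E(K, C_{i−1}), with C_{−1} = IV.
C[0]: E(K, 0b01001111) = 0b00111111; 0b10110101 ⊕ 0b00111111 = 0b10001010.
C[1]: E(K, 0b10001010) = 0b00101000; 0b10011001 ⊕ 0b00101000 = 0b10110001.

C[0] = 0b10001010, C[1] = 0b10110001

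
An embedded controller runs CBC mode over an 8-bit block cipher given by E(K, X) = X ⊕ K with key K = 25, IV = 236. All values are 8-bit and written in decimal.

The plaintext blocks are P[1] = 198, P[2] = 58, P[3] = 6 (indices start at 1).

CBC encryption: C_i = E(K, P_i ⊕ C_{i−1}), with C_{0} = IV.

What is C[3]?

C[1]: P[1] ⊕ 236 = 42; E(K, 42) = 51.
C[2]: P[2] ⊕ 51 = 9; E(K, 9) = 16.
C[3]: P[3] ⊕ 16 = 22; E(K, 22) = 15.

C[3] = 15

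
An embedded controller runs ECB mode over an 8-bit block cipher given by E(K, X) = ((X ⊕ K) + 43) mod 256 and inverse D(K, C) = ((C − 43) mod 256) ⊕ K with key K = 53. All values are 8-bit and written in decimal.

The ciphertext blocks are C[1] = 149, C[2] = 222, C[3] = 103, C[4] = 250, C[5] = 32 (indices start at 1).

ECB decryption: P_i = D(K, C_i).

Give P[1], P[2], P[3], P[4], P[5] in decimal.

P[1]: D(K, 149) = 95.
P[2]: D(K, 222) = 134.
P[3]: D(K, 103) = 9.
P[4]: D(K, 250) = 250.
P[5]: D(K, 32) = 192.

P[1] = 95, P[2] = 134, P[3] = 9, P[4] = 250, P[5] = 192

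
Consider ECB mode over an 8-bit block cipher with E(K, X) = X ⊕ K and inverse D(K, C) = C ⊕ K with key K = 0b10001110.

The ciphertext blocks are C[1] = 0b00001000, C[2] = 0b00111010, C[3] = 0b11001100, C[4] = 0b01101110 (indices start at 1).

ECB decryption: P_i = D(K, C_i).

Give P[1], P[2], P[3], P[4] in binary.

P[1] = 0b10000110, P[2] = 0b10110100, P[3] = 0b01000010, P[4] = 0b11100000

P[1]: D(K, 0b00001000) = 0b10000110.
P[2]: D(K, 0b00111010) = 0b10110100.
P[3]: D(K, 0b11001100) = 0b01000010.
P[4]: D(K, 0b01101110) = 0b11100000.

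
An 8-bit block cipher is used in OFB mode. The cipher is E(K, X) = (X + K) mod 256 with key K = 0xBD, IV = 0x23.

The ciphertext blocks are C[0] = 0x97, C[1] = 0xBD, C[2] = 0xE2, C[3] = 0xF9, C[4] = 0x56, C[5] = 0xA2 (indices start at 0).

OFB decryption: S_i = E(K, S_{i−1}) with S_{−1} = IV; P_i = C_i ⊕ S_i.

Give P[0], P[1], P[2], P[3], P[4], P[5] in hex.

P[0]: S = E(K, 0x23) = 0xE0; 0x97 ⊕ 0xE0 = 0x77.
P[1]: S = E(K, 0xE0) = 0x9D; 0xBD ⊕ 0x9D = 0x20.
P[2]: S = E(K, 0x9D) = 0x5A; 0xE2 ⊕ 0x5A = 0xB8.
P[3]: S = E(K, 0x5A) = 0x17; 0xF9 ⊕ 0x17 = 0xEE.
P[4]: S = E(K, 0x17) = 0xD4; 0x56 ⊕ 0xD4 = 0x82.
P[5]: S = E(K, 0xD4) = 0x91; 0xA2 ⊕ 0x91 = 0x33.

P[0] = 0x77, P[1] = 0x20, P[2] = 0xB8, P[3] = 0xEE, P[4] = 0x82, P[5] = 0x33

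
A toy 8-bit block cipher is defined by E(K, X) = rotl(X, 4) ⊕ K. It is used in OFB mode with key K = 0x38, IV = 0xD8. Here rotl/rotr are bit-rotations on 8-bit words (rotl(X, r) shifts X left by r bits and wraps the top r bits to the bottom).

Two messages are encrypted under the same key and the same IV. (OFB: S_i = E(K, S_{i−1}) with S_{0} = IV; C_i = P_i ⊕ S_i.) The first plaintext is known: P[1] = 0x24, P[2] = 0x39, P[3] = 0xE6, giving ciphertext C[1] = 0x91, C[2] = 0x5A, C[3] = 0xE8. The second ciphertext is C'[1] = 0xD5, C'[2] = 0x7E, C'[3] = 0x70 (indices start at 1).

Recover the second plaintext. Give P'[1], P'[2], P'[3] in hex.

In OFB with a reused IV, both messages share the same keystream S_i, so C_i ⊕ C'_i = P_i ⊕ P'_i and thus P'_i = P_i ⊕ C_i ⊕ C'_i.
P'[1]: 0x24 ⊕ 0x91 ⊕ 0xD5 = 0x60.
P'[2]: 0x39 ⊕ 0x5A ⊕ 0x7E = 0x1D.
P'[3]: 0xE6 ⊕ 0xE8 ⊕ 0x70 = 0x7E.

P'[1] = 0x60, P'[2] = 0x1D, P'[3] = 0x7E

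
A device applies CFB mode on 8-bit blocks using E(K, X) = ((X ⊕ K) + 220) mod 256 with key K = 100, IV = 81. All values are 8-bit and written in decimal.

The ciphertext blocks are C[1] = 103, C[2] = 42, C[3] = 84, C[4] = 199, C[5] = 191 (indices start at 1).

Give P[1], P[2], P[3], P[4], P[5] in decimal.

CFB decryption: P_i = C_i ⊕ E(K, C_{i−1}), with C_{0} = IV.
P[1]: E(K, 81) = 17; 103 ⊕ 17 = 118.
P[2]: E(K, 103) = 223; 42 ⊕ 223 = 245.
P[3]: E(K, 42) = 42; 84 ⊕ 42 = 126.
P[4]: E(K, 84) = 12; 199 ⊕ 12 = 203.
P[5]: E(K, 199) = 127; 191 ⊕ 127 = 192.

P[1] = 118, P[2] = 245, P[3] = 126, P[4] = 203, P[5] = 192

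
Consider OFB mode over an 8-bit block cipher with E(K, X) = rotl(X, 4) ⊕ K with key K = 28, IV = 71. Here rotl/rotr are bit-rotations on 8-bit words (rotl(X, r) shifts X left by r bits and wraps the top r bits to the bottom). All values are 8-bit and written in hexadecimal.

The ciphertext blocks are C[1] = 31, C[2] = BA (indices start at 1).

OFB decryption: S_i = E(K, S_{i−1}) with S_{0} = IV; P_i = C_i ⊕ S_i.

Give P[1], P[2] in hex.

P[1]: S = E(K, 71) = 3F; 31 ⊕ 3F = 0E.
P[2]: S = E(K, 3F) = DB; BA ⊕ DB = 61.

P[1] = 0E, P[2] = 61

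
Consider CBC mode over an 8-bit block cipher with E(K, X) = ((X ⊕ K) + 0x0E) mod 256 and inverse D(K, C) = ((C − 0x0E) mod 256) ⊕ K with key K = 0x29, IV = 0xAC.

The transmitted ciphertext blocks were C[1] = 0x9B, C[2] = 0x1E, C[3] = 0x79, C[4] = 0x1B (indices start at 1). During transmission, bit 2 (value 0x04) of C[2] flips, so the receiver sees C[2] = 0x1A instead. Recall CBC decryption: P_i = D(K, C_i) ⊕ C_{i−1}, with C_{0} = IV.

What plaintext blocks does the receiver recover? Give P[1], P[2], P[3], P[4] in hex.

P[1] = 0x08, P[2] = 0xBE, P[3] = 0x58, P[4] = 0x5D

Only C[2] changed, to 0x1A. In CBC, a change in C_i garbles P_i and flips the same bit in P_{i+1}. Decrypting the received ciphertext:
P[1]: D(K, 0x9B) = 0xA4; 0xA4 ⊕ 0xAC = 0x08.
P[2]: D(K, 0x1A) = 0x25; 0x25 ⊕ 0x9B = 0xBE.
P[3]: D(K, 0x79) = 0x42; 0x42 ⊕ 0x1A = 0x58.
P[4]: D(K, 0x1B) = 0x24; 0x24 ⊕ 0x79 = 0x5D.
Blocks that differ from the original plaintext: P[2], P[3].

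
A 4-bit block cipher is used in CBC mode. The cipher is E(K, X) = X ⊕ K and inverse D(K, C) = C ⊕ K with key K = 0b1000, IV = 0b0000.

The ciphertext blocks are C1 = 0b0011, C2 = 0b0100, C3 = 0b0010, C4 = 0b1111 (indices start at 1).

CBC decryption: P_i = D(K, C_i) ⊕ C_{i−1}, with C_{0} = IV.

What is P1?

P1 = 0b1011

P1: D(K, 0b0011) = 0b1011; 0b1011 ⊕ 0b0000 = 0b1011.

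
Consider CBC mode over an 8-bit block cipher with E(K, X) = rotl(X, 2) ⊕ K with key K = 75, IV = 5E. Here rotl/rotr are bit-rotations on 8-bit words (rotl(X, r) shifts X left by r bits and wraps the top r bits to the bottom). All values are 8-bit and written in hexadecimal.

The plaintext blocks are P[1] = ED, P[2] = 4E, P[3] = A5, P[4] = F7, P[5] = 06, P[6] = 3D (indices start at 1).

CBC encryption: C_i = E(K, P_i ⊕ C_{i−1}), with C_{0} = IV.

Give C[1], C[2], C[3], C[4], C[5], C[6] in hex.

C[1] = BB, C[2] = A2, C[3] = 69, C[4] = 0F, C[5] = 51, C[6] = C4

C[1]: P[1] ⊕ 5E = B3; E(K, B3) = BB.
C[2]: P[2] ⊕ BB = F5; E(K, F5) = A2.
C[3]: P[3] ⊕ A2 = 07; E(K, 07) = 69.
C[4]: P[4] ⊕ 69 = 9E; E(K, 9E) = 0F.
C[5]: P[5] ⊕ 0F = 09; E(K, 09) = 51.
C[6]: P[6] ⊕ 51 = 6C; E(K, 6C) = C4.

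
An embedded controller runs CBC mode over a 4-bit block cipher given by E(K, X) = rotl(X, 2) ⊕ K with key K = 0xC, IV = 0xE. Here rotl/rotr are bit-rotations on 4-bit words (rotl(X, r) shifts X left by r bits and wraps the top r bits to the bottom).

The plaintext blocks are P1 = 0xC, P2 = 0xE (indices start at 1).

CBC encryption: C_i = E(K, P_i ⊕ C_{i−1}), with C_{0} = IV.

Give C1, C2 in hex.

C1: P1 ⊕ 0xE = 0x2; E(K, 0x2) = 0x4.
C2: P2 ⊕ 0x4 = 0xA; E(K, 0xA) = 0x6.

C1 = 0x4, C2 = 0x6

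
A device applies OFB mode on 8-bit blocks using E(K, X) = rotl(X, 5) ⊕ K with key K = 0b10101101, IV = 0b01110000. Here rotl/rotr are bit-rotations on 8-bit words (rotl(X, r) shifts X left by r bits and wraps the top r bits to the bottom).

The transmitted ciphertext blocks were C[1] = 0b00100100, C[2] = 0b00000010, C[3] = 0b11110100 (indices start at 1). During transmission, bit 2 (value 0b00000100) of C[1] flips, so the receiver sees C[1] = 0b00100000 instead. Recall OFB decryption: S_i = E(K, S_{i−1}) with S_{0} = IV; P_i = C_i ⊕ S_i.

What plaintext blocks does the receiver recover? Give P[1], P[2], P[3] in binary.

P[1] = 0b10000011, P[2] = 0b11011011, P[3] = 0b01100010

Only C[1] changed, to 0b00100000. In OFB, a change in C_i flips the same bit in P_i only; the keystream is unaffected. Decrypting the received ciphertext:
P[1]: S = E(K, 0b01110000) = 0b10100011; 0b00100000 ⊕ 0b10100011 = 0b10000011.
P[2]: S = E(K, 0b10100011) = 0b11011001; 0b00000010 ⊕ 0b11011001 = 0b11011011.
P[3]: S = E(K, 0b11011001) = 0b10010110; 0b11110100 ⊕ 0b10010110 = 0b01100010.
Blocks that differ from the original plaintext: P[1].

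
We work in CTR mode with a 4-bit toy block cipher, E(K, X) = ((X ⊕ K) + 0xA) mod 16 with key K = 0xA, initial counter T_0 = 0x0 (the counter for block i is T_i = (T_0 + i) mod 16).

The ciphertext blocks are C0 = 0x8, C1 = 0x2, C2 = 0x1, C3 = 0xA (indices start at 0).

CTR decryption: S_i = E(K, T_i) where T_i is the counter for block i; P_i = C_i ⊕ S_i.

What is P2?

P2: T = 0x2, S = E(K, T) = 0x2; 0x1 ⊕ 0x2 = 0x3.

P2 = 0x3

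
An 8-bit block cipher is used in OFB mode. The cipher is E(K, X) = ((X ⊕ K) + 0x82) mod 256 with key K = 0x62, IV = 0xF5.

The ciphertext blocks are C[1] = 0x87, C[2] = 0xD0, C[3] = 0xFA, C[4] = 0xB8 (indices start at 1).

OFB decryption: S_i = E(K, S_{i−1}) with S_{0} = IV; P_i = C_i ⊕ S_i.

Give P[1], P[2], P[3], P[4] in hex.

P[1] = 0x9E, P[2] = 0x2D, P[3] = 0xDB, P[4] = 0x7D

P[1]: S = E(K, 0xF5) = 0x19; 0x87 ⊕ 0x19 = 0x9E.
P[2]: S = E(K, 0x19) = 0xFD; 0xD0 ⊕ 0xFD = 0x2D.
P[3]: S = E(K, 0xFD) = 0x21; 0xFA ⊕ 0x21 = 0xDB.
P[4]: S = E(K, 0x21) = 0xC5; 0xB8 ⊕ 0xC5 = 0x7D.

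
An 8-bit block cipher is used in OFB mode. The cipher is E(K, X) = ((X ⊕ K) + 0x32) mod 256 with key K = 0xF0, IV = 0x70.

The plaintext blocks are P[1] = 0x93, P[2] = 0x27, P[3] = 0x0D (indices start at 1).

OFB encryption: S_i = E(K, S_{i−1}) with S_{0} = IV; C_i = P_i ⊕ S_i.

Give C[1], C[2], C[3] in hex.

C[1] = 0x21, C[2] = 0x53, C[3] = 0xBB

C[1]: S = E(K, 0x70) = 0xB2; 0x93 ⊕ 0xB2 = 0x21.
C[2]: S = E(K, 0xB2) = 0x74; 0x27 ⊕ 0x74 = 0x53.
C[3]: S = E(K, 0x74) = 0xB6; 0x0D ⊕ 0xB6 = 0xBB.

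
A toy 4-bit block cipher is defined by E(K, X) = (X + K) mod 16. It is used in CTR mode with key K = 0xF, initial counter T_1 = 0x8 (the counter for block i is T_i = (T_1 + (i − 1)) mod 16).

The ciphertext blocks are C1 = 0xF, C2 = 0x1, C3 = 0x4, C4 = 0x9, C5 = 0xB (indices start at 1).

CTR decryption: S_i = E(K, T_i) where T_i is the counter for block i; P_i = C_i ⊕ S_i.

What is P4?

P4: T = 0xB, S = E(K, T) = 0xA; 0x9 ⊕ 0xA = 0x3.

P4 = 0x3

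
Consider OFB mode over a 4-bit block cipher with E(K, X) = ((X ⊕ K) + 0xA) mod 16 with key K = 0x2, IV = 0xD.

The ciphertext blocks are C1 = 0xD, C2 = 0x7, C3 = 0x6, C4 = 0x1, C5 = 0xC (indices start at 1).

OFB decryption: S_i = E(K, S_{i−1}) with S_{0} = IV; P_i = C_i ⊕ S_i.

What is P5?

P1: S = E(K, 0xD) = 0x9; 0xD ⊕ 0x9 = 0x4.
P2: S = E(K, 0x9) = 0x5; 0x7 ⊕ 0x5 = 0x2.
P3: S = E(K, 0x5) = 0x1; 0x6 ⊕ 0x1 = 0x7.
P4: S = E(K, 0x1) = 0xD; 0x1 ⊕ 0xD = 0xC.
P5: S = E(K, 0xD) = 0x9; 0xC ⊕ 0x9 = 0x5.

P5 = 0x5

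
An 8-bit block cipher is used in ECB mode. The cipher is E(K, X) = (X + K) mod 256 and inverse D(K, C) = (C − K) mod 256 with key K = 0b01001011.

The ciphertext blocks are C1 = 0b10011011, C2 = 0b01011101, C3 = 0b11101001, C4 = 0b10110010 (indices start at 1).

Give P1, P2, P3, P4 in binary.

ECB decryption: P_i = D(K, C_i).
P1: D(K, 0b10011011) = 0b01010000.
P2: D(K, 0b01011101) = 0b00010010.
P3: D(K, 0b11101001) = 0b10011110.
P4: D(K, 0b10110010) = 0b01100111.

P1 = 0b01010000, P2 = 0b00010010, P3 = 0b10011110, P4 = 0b01100111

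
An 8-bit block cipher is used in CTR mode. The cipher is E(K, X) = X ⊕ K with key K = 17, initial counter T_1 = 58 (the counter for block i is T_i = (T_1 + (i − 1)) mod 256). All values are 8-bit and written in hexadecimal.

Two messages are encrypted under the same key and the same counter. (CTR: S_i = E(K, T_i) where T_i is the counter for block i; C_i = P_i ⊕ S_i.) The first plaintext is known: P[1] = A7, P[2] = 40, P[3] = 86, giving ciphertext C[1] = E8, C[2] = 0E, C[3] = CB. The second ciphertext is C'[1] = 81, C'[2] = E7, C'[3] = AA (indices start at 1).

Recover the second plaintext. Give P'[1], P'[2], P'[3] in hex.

P'[1] = CE, P'[2] = A9, P'[3] = E7

In CTR with a reused counter, both messages share the same keystream S_i, so C_i ⊕ C'_i = P_i ⊕ P'_i and thus P'_i = P_i ⊕ C_i ⊕ C'_i.
P'[1]: A7 ⊕ E8 ⊕ 81 = CE.
P'[2]: 40 ⊕ 0E ⊕ E7 = A9.
P'[3]: 86 ⊕ CB ⊕ AA = E7.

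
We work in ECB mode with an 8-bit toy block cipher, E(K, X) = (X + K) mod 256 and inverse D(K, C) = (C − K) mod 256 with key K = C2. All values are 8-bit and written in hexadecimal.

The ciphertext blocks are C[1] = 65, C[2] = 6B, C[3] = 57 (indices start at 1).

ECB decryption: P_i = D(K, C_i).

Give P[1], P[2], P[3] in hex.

P[1] = A3, P[2] = A9, P[3] = 95

P[1]: D(K, 65) = A3.
P[2]: D(K, 6B) = A9.
P[3]: D(K, 57) = 95.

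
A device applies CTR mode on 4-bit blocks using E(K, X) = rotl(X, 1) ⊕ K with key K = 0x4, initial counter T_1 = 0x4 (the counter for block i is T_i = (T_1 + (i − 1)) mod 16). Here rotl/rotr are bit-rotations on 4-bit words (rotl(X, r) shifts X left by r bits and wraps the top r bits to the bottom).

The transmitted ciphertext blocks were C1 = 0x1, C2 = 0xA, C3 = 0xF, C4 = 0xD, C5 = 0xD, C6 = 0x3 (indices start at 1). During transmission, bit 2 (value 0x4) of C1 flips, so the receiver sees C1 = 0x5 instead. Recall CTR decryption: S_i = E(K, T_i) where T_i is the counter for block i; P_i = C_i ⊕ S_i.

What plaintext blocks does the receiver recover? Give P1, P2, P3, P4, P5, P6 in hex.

Only C1 changed, to 0x5. In CTR, a change in C_i flips the same bit in P_i only; the keystream is unaffected. Decrypting the received ciphertext:
P1: T = 0x4, S = E(K, T) = 0xC; 0x5 ⊕ 0xC = 0x9.
P2: T = 0x5, S = E(K, T) = 0xE; 0xA ⊕ 0xE = 0x4.
P3: T = 0x6, S = E(K, T) = 0x8; 0xF ⊕ 0x8 = 0x7.
P4: T = 0x7, S = E(K, T) = 0xA; 0xD ⊕ 0xA = 0x7.
P5: T = 0x8, S = E(K, T) = 0x5; 0xD ⊕ 0x5 = 0x8.
P6: T = 0x9, S = E(K, T) = 0x7; 0x3 ⊕ 0x7 = 0x4.
Blocks that differ from the original plaintext: P1.

P1 = 0x9, P2 = 0x4, P3 = 0x7, P4 = 0x7, P5 = 0x8, P6 = 0x4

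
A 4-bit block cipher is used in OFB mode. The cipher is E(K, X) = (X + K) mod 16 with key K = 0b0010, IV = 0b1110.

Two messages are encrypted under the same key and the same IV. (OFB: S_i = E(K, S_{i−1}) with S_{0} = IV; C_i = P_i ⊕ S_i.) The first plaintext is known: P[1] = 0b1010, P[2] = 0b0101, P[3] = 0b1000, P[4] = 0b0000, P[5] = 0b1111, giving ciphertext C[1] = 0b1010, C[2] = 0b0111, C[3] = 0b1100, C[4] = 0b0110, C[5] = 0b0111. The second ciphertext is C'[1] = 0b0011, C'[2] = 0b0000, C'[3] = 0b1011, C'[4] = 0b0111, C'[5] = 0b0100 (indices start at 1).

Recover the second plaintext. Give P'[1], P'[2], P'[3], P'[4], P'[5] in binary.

P'[1] = 0b0011, P'[2] = 0b0010, P'[3] = 0b1111, P'[4] = 0b0001, P'[5] = 0b1100

In OFB with a reused IV, both messages share the same keystream S_i, so C_i ⊕ C'_i = P_i ⊕ P'_i and thus P'_i = P_i ⊕ C_i ⊕ C'_i.
P'[1]: 0b1010 ⊕ 0b1010 ⊕ 0b0011 = 0b0011.
P'[2]: 0b0101 ⊕ 0b0111 ⊕ 0b0000 = 0b0010.
P'[3]: 0b1000 ⊕ 0b1100 ⊕ 0b1011 = 0b1111.
P'[4]: 0b0000 ⊕ 0b0110 ⊕ 0b0111 = 0b0001.
P'[5]: 0b1111 ⊕ 0b0111 ⊕ 0b0100 = 0b1100.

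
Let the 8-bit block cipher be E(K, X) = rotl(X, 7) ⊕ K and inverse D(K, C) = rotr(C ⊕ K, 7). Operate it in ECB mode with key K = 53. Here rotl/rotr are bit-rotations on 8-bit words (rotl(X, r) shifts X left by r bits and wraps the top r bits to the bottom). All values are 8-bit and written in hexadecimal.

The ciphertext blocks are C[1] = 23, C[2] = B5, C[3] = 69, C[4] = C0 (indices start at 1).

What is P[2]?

ECB decryption: P_i = D(K, C_i).
P[2]: D(K, B5) = CD.

P[2] = CD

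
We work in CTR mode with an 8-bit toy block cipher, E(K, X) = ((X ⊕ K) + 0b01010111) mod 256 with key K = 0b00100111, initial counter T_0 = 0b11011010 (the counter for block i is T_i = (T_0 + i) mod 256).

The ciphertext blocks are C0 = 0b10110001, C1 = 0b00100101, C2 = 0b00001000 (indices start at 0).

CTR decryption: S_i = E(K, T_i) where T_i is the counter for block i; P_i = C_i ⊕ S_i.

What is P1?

P1 = 0b01110110

P1: T = 0b11011011, S = E(K, T) = 0b01010011; 0b00100101 ⊕ 0b01010011 = 0b01110110.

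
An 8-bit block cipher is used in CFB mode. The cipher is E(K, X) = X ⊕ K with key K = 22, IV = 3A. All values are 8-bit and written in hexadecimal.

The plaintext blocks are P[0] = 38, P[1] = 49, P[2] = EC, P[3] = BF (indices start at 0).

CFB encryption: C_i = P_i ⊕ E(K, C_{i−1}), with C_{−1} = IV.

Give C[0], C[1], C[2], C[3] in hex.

C[0]: E(K, 3A) = 18; 38 ⊕ 18 = 20.
C[1]: E(K, 20) = 02; 49 ⊕ 02 = 4B.
C[2]: E(K, 4B) = 69; EC ⊕ 69 = 85.
C[3]: E(K, 85) = A7; BF ⊕ A7 = 18.

C[0] = 20, C[1] = 4B, C[2] = 85, C[3] = 18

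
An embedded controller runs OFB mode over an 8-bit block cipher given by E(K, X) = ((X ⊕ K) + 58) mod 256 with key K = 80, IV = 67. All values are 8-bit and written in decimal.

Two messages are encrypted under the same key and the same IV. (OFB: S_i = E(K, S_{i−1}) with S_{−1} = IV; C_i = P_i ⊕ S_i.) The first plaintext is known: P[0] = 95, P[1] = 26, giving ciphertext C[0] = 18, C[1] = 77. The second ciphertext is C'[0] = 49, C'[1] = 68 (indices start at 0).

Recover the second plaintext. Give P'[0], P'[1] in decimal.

In OFB with a reused IV, both messages share the same keystream S_i, so C_i ⊕ C'_i = P_i ⊕ P'_i and thus P'_i = P_i ⊕ C_i ⊕ C'_i.
P'[0]: 95 ⊕ 18 ⊕ 49 = 124.
P'[1]: 26 ⊕ 77 ⊕ 68 = 19.

P'[0] = 124, P'[1] = 19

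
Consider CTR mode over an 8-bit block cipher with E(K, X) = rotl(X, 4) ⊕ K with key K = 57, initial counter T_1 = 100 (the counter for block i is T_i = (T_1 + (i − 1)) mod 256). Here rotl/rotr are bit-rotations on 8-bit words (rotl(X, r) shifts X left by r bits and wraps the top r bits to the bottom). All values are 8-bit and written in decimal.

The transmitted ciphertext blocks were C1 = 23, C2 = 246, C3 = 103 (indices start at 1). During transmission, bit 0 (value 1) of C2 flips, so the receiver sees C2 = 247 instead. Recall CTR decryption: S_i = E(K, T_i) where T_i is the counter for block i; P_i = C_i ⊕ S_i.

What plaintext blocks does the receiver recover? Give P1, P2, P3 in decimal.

P1 = 104, P2 = 152, P3 = 56

Only C2 changed, to 247. In CTR, a change in C_i flips the same bit in P_i only; the keystream is unaffected. Decrypting the received ciphertext:
P1: T = 100, S = E(K, T) = 127; 23 ⊕ 127 = 104.
P2: T = 101, S = E(K, T) = 111; 247 ⊕ 111 = 152.
P3: T = 102, S = E(K, T) = 95; 103 ⊕ 95 = 56.
Blocks that differ from the original plaintext: P2.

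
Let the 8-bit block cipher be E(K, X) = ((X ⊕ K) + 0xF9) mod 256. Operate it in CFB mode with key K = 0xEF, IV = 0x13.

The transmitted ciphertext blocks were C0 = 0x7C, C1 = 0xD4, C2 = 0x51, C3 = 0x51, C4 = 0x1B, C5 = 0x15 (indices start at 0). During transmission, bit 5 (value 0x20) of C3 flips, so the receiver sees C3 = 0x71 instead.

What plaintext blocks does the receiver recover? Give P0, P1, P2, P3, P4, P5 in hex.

CFB decryption: P_i = C_i ⊕ E(K, C_{i−1}), with C_{−1} = IV.
Only C3 changed, to 0x71. In CFB, a change in C_i flips the same bit in P_i and garbles P_{i+1}. Decrypting the received ciphertext:
P0: E(K, 0x13) = 0xF5; 0x7C ⊕ 0xF5 = 0x89.
P1: E(K, 0x7C) = 0x8C; 0xD4 ⊕ 0x8C = 0x58.
P2: E(K, 0xD4) = 0x34; 0x51 ⊕ 0x34 = 0x65.
P3: E(K, 0x51) = 0xB7; 0x71 ⊕ 0xB7 = 0xC6.
P4: E(K, 0x71) = 0x97; 0x1B ⊕ 0x97 = 0x8C.
P5: E(K, 0x1B) = 0xED; 0x15 ⊕ 0xED = 0xF8.
Blocks that differ from the original plaintext: P3, P4.

P0 = 0x89, P1 = 0x58, P2 = 0x65, P3 = 0xC6, P4 = 0x8C, P5 = 0xF8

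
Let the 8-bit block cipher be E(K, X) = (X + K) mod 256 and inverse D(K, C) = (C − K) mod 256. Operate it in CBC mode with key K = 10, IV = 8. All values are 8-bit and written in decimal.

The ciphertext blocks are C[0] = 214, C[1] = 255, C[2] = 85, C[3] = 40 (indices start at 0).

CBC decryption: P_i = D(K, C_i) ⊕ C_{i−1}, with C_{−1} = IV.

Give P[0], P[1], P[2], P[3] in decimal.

P[0] = 196, P[1] = 35, P[2] = 180, P[3] = 75

P[0]: D(K, 214) = 204; 204 ⊕ 8 = 196.
P[1]: D(K, 255) = 245; 245 ⊕ 214 = 35.
P[2]: D(K, 85) = 75; 75 ⊕ 255 = 180.
P[3]: D(K, 40) = 30; 30 ⊕ 85 = 75.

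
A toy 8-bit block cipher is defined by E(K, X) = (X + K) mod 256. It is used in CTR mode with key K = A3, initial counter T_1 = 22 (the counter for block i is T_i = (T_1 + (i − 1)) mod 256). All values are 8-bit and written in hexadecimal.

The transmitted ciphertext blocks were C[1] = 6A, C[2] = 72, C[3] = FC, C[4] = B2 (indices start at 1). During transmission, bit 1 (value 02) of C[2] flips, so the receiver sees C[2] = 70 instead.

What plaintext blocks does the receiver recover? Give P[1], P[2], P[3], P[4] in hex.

P[1] = AF, P[2] = B6, P[3] = 3B, P[4] = 7A

CTR decryption: S_i = E(K, T_i) where T_i is the counter for block i; P_i = C_i ⊕ S_i.
Only C[2] changed, to 70. In CTR, a change in C_i flips the same bit in P_i only; the keystream is unaffected. Decrypting the received ciphertext:
P[1]: T = 22, S = E(K, T) = C5; 6A ⊕ C5 = AF.
P[2]: T = 23, S = E(K, T) = C6; 70 ⊕ C6 = B6.
P[3]: T = 24, S = E(K, T) = C7; FC ⊕ C7 = 3B.
P[4]: T = 25, S = E(K, T) = C8; B2 ⊕ C8 = 7A.
Blocks that differ from the original plaintext: P[2].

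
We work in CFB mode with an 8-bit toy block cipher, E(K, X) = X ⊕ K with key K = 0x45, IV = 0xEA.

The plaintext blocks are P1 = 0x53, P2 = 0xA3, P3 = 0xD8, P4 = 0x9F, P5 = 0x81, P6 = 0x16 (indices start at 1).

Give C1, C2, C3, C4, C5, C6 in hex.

C1 = 0xFC, C2 = 0x1A, C3 = 0x87, C4 = 0x5D, C5 = 0x99, C6 = 0xCA

CFB encryption: C_i = P_i ⊕ E(K, C_{i−1}), with C_{0} = IV.
C1: E(K, 0xEA) = 0xAF; 0x53 ⊕ 0xAF = 0xFC.
C2: E(K, 0xFC) = 0xB9; 0xA3 ⊕ 0xB9 = 0x1A.
C3: E(K, 0x1A) = 0x5F; 0xD8 ⊕ 0x5F = 0x87.
C4: E(K, 0x87) = 0xC2; 0x9F ⊕ 0xC2 = 0x5D.
C5: E(K, 0x5D) = 0x18; 0x81 ⊕ 0x18 = 0x99.
C6: E(K, 0x99) = 0xDC; 0x16 ⊕ 0xDC = 0xCA.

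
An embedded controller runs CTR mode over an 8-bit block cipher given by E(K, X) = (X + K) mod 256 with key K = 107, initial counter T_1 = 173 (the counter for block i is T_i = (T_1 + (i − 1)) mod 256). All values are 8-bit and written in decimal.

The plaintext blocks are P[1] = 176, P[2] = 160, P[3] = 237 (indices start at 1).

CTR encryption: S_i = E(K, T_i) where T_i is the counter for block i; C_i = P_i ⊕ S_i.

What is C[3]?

C[1]: T = 173, S = E(K, T) = 24; 176 ⊕ 24 = 168.
C[2]: T = 174, S = E(K, T) = 25; 160 ⊕ 25 = 185.
C[3]: T = 175, S = E(K, T) = 26; 237 ⊕ 26 = 247.

C[3] = 247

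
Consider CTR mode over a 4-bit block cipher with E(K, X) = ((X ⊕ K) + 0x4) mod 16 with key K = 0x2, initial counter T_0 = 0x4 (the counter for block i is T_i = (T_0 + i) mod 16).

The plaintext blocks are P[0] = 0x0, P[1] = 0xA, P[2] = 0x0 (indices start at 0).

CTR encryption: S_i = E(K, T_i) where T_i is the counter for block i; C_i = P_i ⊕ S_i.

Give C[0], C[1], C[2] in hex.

C[0] = 0xA, C[1] = 0x1, C[2] = 0x8

C[0]: T = 0x4, S = E(K, T) = 0xA; 0x0 ⊕ 0xA = 0xA.
C[1]: T = 0x5, S = E(K, T) = 0xB; 0xA ⊕ 0xB = 0x1.
C[2]: T = 0x6, S = E(K, T) = 0x8; 0x0 ⊕ 0x8 = 0x8.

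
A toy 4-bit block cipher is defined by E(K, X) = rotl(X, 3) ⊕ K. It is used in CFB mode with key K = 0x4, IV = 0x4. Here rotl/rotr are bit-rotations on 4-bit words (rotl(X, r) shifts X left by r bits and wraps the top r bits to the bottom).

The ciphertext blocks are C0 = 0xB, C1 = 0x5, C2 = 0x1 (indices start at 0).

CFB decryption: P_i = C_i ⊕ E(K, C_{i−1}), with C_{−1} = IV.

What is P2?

P2 = 0xF

P2: E(K, 0x5) = 0xE; 0x1 ⊕ 0xE = 0xF.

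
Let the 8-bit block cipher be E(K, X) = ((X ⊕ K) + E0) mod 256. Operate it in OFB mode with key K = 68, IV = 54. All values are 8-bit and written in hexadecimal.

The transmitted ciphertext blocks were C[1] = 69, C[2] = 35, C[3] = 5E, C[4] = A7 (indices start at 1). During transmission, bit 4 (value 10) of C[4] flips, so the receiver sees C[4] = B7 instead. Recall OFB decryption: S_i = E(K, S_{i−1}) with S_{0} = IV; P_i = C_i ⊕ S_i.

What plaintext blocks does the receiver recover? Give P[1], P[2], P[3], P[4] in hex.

Only C[4] changed, to B7. In OFB, a change in C_i flips the same bit in P_i only; the keystream is unaffected. Decrypting the received ciphertext:
P[1]: S = E(K, 54) = 1C; 69 ⊕ 1C = 75.
P[2]: S = E(K, 1C) = 54; 35 ⊕ 54 = 61.
P[3]: S = E(K, 54) = 1C; 5E ⊕ 1C = 42.
P[4]: S = E(K, 1C) = 54; B7 ⊕ 54 = E3.
Blocks that differ from the original plaintext: P[4].

P[1] = 75, P[2] = 61, P[3] = 42, P[4] = E3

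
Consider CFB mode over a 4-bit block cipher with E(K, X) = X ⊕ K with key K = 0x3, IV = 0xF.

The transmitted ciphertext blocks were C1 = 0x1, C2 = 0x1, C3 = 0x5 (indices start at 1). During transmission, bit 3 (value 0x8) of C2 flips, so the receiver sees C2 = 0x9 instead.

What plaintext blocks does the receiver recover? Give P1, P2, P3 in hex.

P1 = 0xD, P2 = 0xB, P3 = 0xF

CFB decryption: P_i = C_i ⊕ E(K, C_{i−1}), with C_{0} = IV.
Only C2 changed, to 0x9. In CFB, a change in C_i flips the same bit in P_i and garbles P_{i+1}. Decrypting the received ciphertext:
P1: E(K, 0xF) = 0xC; 0x1 ⊕ 0xC = 0xD.
P2: E(K, 0x1) = 0x2; 0x9 ⊕ 0x2 = 0xB.
P3: E(K, 0x9) = 0xA; 0x5 ⊕ 0xA = 0xF.
Blocks that differ from the original plaintext: P2, P3.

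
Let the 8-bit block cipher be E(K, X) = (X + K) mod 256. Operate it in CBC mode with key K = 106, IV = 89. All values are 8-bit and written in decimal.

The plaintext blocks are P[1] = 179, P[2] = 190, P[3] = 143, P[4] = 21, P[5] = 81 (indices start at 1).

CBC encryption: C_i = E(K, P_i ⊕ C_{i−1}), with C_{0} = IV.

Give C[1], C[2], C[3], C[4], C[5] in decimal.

C[1] = 84, C[2] = 84, C[3] = 69, C[4] = 186, C[5] = 85

C[1]: P[1] ⊕ 89 = 234; E(K, 234) = 84.
C[2]: P[2] ⊕ 84 = 234; E(K, 234) = 84.
C[3]: P[3] ⊕ 84 = 219; E(K, 219) = 69.
C[4]: P[4] ⊕ 69 = 80; E(K, 80) = 186.
C[5]: P[5] ⊕ 186 = 235; E(K, 235) = 85.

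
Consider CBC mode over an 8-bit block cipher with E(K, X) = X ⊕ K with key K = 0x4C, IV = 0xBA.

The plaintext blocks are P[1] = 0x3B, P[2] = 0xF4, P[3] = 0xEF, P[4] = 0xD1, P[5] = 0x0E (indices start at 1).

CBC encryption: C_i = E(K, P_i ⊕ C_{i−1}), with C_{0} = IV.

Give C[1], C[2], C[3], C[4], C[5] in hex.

C[1] = 0xCD, C[2] = 0x75, C[3] = 0xD6, C[4] = 0x4B, C[5] = 0x09

C[1]: P[1] ⊕ 0xBA = 0x81; E(K, 0x81) = 0xCD.
C[2]: P[2] ⊕ 0xCD = 0x39; E(K, 0x39) = 0x75.
C[3]: P[3] ⊕ 0x75 = 0x9A; E(K, 0x9A) = 0xD6.
C[4]: P[4] ⊕ 0xD6 = 0x07; E(K, 0x07) = 0x4B.
C[5]: P[5] ⊕ 0x4B = 0x45; E(K, 0x45) = 0x09.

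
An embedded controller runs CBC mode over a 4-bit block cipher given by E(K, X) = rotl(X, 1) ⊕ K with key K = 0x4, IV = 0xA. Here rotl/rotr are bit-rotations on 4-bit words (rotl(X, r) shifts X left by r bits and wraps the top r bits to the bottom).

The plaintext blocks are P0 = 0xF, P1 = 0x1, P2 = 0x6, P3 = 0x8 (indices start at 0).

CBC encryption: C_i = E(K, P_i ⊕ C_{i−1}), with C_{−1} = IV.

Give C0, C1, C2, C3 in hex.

C0 = 0xE, C1 = 0xB, C2 = 0xF, C3 = 0xA

C0: P0 ⊕ 0xA = 0x5; E(K, 0x5) = 0xE.
C1: P1 ⊕ 0xE = 0xF; E(K, 0xF) = 0xB.
C2: P2 ⊕ 0xB = 0xD; E(K, 0xD) = 0xF.
C3: P3 ⊕ 0xF = 0x7; E(K, 0x7) = 0xA.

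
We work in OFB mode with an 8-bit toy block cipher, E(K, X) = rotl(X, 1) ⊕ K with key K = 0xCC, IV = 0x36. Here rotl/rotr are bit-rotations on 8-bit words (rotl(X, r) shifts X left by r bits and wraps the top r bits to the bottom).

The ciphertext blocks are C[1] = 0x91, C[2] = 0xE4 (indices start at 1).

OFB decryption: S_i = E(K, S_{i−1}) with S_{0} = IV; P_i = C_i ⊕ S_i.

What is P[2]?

P[1]: S = E(K, 0x36) = 0xA0; 0x91 ⊕ 0xA0 = 0x31.
P[2]: S = E(K, 0xA0) = 0x8D; 0xE4 ⊕ 0x8D = 0x69.

P[2] = 0x69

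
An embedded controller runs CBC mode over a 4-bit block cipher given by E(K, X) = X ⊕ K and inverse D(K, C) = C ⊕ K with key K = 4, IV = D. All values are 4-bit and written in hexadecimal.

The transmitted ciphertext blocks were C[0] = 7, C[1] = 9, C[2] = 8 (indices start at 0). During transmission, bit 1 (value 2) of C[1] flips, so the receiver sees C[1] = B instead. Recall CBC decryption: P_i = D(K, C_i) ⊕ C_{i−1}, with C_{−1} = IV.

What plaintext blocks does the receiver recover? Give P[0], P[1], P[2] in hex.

P[0] = E, P[1] = 8, P[2] = 7

Only C[1] changed, to B. In CBC, a change in C_i garbles P_i and flips the same bit in P_{i+1}. Decrypting the received ciphertext:
P[0]: D(K, 7) = 3; 3 ⊕ D = E.
P[1]: D(K, B) = F; F ⊕ 7 = 8.
P[2]: D(K, 8) = C; C ⊕ B = 7.
Blocks that differ from the original plaintext: P[1], P[2].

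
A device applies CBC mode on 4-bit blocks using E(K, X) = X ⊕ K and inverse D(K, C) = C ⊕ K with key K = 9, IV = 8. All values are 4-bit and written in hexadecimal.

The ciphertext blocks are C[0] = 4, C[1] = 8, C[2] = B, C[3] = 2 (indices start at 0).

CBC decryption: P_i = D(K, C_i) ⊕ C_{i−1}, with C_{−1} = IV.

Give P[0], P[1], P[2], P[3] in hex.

P[0] = 5, P[1] = 5, P[2] = A, P[3] = 0

P[0]: D(K, 4) = D; D ⊕ 8 = 5.
P[1]: D(K, 8) = 1; 1 ⊕ 4 = 5.
P[2]: D(K, B) = 2; 2 ⊕ 8 = A.
P[3]: D(K, 2) = B; B ⊕ B = 0.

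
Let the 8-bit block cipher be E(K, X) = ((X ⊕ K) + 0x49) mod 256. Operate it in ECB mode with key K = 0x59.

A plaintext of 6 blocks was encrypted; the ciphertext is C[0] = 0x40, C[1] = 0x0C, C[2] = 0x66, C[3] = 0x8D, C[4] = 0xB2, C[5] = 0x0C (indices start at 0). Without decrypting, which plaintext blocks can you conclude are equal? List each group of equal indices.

P[1] = P[5]

ECB encrypts each block independently with the same key, so equal ciphertext blocks imply equal plaintext blocks.
C[1] = C[5] = 0x0C, so P[1] = P[5].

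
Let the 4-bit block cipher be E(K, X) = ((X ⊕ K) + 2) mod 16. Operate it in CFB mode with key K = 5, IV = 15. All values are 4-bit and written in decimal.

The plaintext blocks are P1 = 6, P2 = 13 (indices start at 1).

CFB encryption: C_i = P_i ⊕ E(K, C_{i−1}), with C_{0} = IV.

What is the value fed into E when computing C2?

C1: E(K, 15) = 12; 6 ⊕ 12 = 10.
C2: E(K, 10) = 1; 13 ⊕ 1 = 12.
So the input to E for block 2 is 10.

10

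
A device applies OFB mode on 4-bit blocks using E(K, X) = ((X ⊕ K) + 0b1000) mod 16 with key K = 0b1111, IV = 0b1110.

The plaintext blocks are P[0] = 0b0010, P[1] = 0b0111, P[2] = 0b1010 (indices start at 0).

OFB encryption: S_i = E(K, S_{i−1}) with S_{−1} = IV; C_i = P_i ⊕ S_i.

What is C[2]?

C[2] = 0b0011

C[0]: S = E(K, 0b1110) = 0b1001; 0b0010 ⊕ 0b1001 = 0b1011.
C[1]: S = E(K, 0b1001) = 0b1110; 0b0111 ⊕ 0b1110 = 0b1001.
C[2]: S = E(K, 0b1110) = 0b1001; 0b1010 ⊕ 0b1001 = 0b0011.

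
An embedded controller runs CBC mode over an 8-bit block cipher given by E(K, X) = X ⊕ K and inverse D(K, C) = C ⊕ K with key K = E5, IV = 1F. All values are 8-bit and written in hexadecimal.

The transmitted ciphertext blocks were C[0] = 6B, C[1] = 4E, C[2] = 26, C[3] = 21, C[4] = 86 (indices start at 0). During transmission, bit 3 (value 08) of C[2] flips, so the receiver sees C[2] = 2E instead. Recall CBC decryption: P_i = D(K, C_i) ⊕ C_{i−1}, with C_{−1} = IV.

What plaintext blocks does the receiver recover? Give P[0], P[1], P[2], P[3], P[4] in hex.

P[0] = 91, P[1] = C0, P[2] = 85, P[3] = EA, P[4] = 42

Only C[2] changed, to 2E. In CBC, a change in C_i garbles P_i and flips the same bit in P_{i+1}. Decrypting the received ciphertext:
P[0]: D(K, 6B) = 8E; 8E ⊕ 1F = 91.
P[1]: D(K, 4E) = AB; AB ⊕ 6B = C0.
P[2]: D(K, 2E) = CB; CB ⊕ 4E = 85.
P[3]: D(K, 21) = C4; C4 ⊕ 2E = EA.
P[4]: D(K, 86) = 63; 63 ⊕ 21 = 42.
Blocks that differ from the original plaintext: P[2], P[3].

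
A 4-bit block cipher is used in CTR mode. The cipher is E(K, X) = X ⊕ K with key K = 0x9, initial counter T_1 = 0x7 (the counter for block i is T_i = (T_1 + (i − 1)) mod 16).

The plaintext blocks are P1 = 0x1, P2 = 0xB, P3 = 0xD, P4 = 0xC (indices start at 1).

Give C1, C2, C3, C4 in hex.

CTR encryption: S_i = E(K, T_i) where T_i is the counter for block i; C_i = P_i ⊕ S_i.
C1: T = 0x7, S = E(K, T) = 0xE; 0x1 ⊕ 0xE = 0xF.
C2: T = 0x8, S = E(K, T) = 0x1; 0xB ⊕ 0x1 = 0xA.
C3: T = 0x9, S = E(K, T) = 0x0; 0xD ⊕ 0x0 = 0xD.
C4: T = 0xA, S = E(K, T) = 0x3; 0xC ⊕ 0x3 = 0xF.

C1 = 0xF, C2 = 0xA, C3 = 0xD, C4 = 0xF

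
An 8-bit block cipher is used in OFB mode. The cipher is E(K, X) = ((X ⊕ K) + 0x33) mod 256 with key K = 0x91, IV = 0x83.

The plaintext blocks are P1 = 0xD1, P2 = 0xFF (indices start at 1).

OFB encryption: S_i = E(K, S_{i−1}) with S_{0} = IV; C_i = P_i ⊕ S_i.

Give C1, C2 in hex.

C1 = 0x94, C2 = 0xF8

C1: S = E(K, 0x83) = 0x45; 0xD1 ⊕ 0x45 = 0x94.
C2: S = E(K, 0x45) = 0x07; 0xFF ⊕ 0x07 = 0xF8.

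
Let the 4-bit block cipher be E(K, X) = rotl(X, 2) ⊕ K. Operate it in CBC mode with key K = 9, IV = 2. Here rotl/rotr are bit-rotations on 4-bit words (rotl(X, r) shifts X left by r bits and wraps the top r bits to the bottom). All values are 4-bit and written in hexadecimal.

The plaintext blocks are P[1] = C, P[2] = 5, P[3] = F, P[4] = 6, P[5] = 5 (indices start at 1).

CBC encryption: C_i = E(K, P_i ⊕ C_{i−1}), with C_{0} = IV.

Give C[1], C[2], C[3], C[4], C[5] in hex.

C[1] = 2, C[2] = 4, C[3] = 7, C[4] = D, C[5] = B

C[1]: P[1] ⊕ 2 = E; E(K, E) = 2.
C[2]: P[2] ⊕ 2 = 7; E(K, 7) = 4.
C[3]: P[3] ⊕ 4 = B; E(K, B) = 7.
C[4]: P[4] ⊕ 7 = 1; E(K, 1) = D.
C[5]: P[5] ⊕ D = 8; E(K, 8) = B.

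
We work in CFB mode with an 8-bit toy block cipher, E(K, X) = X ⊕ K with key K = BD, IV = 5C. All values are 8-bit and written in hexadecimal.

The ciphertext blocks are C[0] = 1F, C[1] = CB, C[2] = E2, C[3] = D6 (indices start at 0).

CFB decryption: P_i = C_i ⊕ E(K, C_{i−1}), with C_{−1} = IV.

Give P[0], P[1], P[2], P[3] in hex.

P[0] = FE, P[1] = 69, P[2] = 94, P[3] = 89

P[0]: E(K, 5C) = E1; 1F ⊕ E1 = FE.
P[1]: E(K, 1F) = A2; CB ⊕ A2 = 69.
P[2]: E(K, CB) = 76; E2 ⊕ 76 = 94.
P[3]: E(K, E2) = 5F; D6 ⊕ 5F = 89.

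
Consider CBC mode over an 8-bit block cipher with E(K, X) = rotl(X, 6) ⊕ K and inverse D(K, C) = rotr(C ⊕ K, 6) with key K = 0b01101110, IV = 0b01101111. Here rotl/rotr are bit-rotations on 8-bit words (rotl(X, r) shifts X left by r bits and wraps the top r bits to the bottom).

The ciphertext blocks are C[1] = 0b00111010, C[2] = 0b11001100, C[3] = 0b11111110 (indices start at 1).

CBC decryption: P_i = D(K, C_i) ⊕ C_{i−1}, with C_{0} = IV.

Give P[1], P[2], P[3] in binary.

P[1]: D(K, 0b00111010) = 0b01010001; 0b01010001 ⊕ 0b01101111 = 0b00111110.
P[2]: D(K, 0b11001100) = 0b10001010; 0b10001010 ⊕ 0b00111010 = 0b10110000.
P[3]: D(K, 0b11111110) = 0b01000010; 0b01000010 ⊕ 0b11001100 = 0b10001110.

P[1] = 0b00111110, P[2] = 0b10110000, P[3] = 0b10001110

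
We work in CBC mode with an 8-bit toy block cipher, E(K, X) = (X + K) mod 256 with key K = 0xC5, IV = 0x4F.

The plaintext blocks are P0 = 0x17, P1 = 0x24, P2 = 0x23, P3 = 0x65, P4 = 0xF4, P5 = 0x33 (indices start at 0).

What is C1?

C1 = 0xFE

CBC encryption: C_i = E(K, P_i ⊕ C_{i−1}), with C_{−1} = IV.
C0: P0 ⊕ 0x4F = 0x58; E(K, 0x58) = 0x1D.
C1: P1 ⊕ 0x1D = 0x39; E(K, 0x39) = 0xFE.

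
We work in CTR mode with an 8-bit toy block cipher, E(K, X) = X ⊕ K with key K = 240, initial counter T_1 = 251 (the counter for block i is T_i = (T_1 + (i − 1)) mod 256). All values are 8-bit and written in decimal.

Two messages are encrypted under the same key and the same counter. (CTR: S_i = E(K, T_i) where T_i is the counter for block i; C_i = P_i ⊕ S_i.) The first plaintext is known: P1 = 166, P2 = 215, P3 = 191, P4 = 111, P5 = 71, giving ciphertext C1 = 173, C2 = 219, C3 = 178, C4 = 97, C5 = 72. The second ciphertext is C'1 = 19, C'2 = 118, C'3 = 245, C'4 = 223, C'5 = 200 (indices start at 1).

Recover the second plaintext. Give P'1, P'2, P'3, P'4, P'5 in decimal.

P'1 = 24, P'2 = 122, P'3 = 248, P'4 = 209, P'5 = 199

In CTR with a reused counter, both messages share the same keystream S_i, so C_i ⊕ C'_i = P_i ⊕ P'_i and thus P'_i = P_i ⊕ C_i ⊕ C'_i.
P'1: 166 ⊕ 173 ⊕ 19 = 24.
P'2: 215 ⊕ 219 ⊕ 118 = 122.
P'3: 191 ⊕ 178 ⊕ 245 = 248.
P'4: 111 ⊕ 97 ⊕ 223 = 209.
P'5: 71 ⊕ 72 ⊕ 200 = 199.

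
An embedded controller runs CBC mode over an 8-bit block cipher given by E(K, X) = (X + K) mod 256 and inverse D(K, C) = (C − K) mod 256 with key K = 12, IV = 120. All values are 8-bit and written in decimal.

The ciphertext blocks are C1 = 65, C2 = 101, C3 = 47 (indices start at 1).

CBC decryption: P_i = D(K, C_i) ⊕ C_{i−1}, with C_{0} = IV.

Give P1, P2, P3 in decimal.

P1 = 77, P2 = 24, P3 = 70

P1: D(K, 65) = 53; 53 ⊕ 120 = 77.
P2: D(K, 101) = 89; 89 ⊕ 65 = 24.
P3: D(K, 47) = 35; 35 ⊕ 101 = 70.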